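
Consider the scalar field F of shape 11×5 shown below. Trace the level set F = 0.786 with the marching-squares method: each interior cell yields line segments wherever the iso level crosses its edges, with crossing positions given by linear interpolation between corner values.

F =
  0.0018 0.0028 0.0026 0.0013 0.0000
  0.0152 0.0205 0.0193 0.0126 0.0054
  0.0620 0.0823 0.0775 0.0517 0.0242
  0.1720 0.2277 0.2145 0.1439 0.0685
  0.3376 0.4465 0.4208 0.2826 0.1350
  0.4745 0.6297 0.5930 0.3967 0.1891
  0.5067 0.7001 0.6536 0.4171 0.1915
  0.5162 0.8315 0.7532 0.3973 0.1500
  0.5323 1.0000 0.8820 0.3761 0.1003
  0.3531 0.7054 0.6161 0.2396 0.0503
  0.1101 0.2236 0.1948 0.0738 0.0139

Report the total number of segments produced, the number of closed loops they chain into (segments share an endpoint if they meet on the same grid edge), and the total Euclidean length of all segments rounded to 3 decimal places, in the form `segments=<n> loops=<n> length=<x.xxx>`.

segments=8 loops=1 length=5.690

cell (6,0): code 0100 → (6.654,1.000)–(7.000,0.856)
cell (6,1): code 1000 → (7.000,1.581)–(6.654,1.000)
cell (7,0): code 0110 → (7.000,0.856)–(8.000,0.542)
cell (7,1): code 1101 → (7.255,2.000)–(7.000,1.581)
cell (7,2): code 1000 → (8.000,2.190)–(7.255,2.000)
cell (8,0): code 0010 → (8.000,0.542)–(8.726,1.000)
cell (8,1): code 0011 → (8.726,1.000)–(8.361,2.000)
cell (8,2): code 0001 → (8.361,2.000)–(8.000,2.190)
total: 8 segments, chained into 1 closed loop(s), length Σ = 5.689882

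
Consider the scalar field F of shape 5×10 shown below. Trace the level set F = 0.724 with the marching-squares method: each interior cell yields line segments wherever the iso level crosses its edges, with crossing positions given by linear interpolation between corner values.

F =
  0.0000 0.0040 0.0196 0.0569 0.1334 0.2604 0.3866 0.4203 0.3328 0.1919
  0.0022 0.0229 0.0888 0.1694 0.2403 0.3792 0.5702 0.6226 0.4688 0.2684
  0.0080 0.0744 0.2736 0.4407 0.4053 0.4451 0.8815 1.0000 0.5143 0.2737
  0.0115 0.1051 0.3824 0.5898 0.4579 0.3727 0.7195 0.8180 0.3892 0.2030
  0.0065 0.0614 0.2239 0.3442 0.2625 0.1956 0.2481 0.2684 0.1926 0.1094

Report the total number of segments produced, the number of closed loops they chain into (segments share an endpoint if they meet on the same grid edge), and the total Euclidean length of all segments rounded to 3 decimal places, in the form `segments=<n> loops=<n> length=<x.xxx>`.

cell (1,5): code 0100 → (1.494,6.000)–(2.000,5.639)
cell (1,6): code 1100 → (1.269,7.000)–(1.494,6.000)
cell (1,7): code 1000 → (2.000,7.568)–(1.269,7.000)
cell (2,5): code 0010 → (2.000,5.639)–(2.972,6.000)
cell (2,6): code 0111 → (2.972,6.000)–(3.000,6.046)
cell (2,7): code 1001 → (3.000,7.219)–(2.000,7.568)
cell (3,6): code 0010 → (3.000,6.046)–(3.171,7.000)
cell (3,7): code 0001 → (3.171,7.000)–(3.000,7.219)
total: 8 segments, chained into 1 closed loop(s), length Σ = 5.969943

segments=8 loops=1 length=5.970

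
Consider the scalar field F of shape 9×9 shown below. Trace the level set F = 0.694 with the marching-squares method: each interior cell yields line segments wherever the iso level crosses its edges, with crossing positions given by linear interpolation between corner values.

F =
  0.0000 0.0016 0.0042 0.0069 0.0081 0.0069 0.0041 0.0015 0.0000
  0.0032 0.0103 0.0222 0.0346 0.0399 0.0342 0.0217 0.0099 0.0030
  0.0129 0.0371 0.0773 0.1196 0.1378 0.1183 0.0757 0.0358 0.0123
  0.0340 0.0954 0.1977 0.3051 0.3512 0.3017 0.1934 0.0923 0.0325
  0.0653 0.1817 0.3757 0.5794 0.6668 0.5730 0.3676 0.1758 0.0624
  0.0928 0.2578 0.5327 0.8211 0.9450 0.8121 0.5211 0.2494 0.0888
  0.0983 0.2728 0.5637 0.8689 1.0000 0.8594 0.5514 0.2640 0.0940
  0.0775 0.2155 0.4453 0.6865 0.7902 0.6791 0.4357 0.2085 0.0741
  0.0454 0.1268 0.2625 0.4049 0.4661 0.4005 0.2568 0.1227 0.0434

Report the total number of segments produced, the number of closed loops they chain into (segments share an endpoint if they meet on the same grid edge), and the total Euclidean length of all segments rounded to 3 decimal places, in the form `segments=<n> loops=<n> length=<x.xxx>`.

segments=12 loops=1 length=9.801

cell (4,2): code 0100 → (4.474,3.000)–(5.000,2.559)
cell (4,3): code 1100 → (4.098,4.000)–(4.474,3.000)
cell (4,4): code 1100 → (4.506,5.000)–(4.098,4.000)
cell (4,5): code 1000 → (5.000,5.406)–(4.506,5.000)
cell (5,2): code 0110 → (5.000,2.559)–(6.000,2.427)
cell (5,5): code 1001 → (6.000,5.537)–(5.000,5.406)
cell (6,2): code 0010 → (6.000,2.427)–(6.959,3.000)
cell (6,3): code 0111 → (6.959,3.000)–(7.000,3.072)
cell (6,4): code 1011 → (7.000,4.866)–(6.917,5.000)
cell (6,5): code 0001 → (6.917,5.000)–(6.000,5.537)
cell (7,3): code 0010 → (7.000,3.072)–(7.297,4.000)
cell (7,4): code 0001 → (7.297,4.000)–(7.000,4.866)
total: 12 segments, chained into 1 closed loop(s), length Σ = 9.801442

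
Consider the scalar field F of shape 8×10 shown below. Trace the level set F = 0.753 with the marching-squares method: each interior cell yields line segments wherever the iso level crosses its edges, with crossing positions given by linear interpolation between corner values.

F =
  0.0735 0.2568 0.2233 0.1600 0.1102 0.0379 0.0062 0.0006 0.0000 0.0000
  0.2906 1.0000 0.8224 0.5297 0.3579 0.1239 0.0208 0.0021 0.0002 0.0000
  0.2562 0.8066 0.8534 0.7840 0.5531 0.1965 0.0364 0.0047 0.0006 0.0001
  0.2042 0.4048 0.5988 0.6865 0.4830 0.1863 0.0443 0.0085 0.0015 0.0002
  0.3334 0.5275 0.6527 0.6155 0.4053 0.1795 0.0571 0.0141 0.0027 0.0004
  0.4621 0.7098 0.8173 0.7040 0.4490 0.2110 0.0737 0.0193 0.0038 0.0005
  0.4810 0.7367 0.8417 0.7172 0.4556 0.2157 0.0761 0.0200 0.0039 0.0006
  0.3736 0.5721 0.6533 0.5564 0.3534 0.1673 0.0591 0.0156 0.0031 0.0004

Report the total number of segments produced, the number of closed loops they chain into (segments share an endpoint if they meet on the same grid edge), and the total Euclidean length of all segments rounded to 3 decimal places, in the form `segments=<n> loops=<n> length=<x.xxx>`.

cell (0,0): code 0100 → (0.668,1.000)–(1.000,0.652)
cell (0,1): code 1100 → (0.884,2.000)–(0.668,1.000)
cell (0,2): code 1000 → (1.000,2.237)–(0.884,2.000)
cell (1,0): code 0110 → (1.000,0.652)–(2.000,0.903)
cell (1,2): code 1101 → (1.878,3.000)–(1.000,2.237)
cell (1,3): code 1000 → (2.000,3.134)–(1.878,3.000)
cell (2,0): code 0010 → (2.000,0.903)–(2.133,1.000)
cell (2,1): code 0011 → (2.133,1.000)–(2.394,2.000)
cell (2,2): code 0011 → (2.394,2.000)–(2.318,3.000)
cell (2,3): code 0001 → (2.318,3.000)–(2.000,3.134)
cell (4,1): code 0100 → (4.609,2.000)–(5.000,1.402)
cell (4,2): code 1000 → (5.000,2.568)–(4.609,2.000)
cell (5,1): code 0110 → (5.000,1.402)–(6.000,1.155)
cell (5,2): code 1001 → (6.000,2.712)–(5.000,2.568)
cell (6,1): code 0010 → (6.000,1.155)–(6.471,2.000)
cell (6,2): code 0001 → (6.471,2.000)–(6.000,2.712)
total: 16 segments, chained into 2 closed loop(s), length Σ = 11.955459

segments=16 loops=2 length=11.955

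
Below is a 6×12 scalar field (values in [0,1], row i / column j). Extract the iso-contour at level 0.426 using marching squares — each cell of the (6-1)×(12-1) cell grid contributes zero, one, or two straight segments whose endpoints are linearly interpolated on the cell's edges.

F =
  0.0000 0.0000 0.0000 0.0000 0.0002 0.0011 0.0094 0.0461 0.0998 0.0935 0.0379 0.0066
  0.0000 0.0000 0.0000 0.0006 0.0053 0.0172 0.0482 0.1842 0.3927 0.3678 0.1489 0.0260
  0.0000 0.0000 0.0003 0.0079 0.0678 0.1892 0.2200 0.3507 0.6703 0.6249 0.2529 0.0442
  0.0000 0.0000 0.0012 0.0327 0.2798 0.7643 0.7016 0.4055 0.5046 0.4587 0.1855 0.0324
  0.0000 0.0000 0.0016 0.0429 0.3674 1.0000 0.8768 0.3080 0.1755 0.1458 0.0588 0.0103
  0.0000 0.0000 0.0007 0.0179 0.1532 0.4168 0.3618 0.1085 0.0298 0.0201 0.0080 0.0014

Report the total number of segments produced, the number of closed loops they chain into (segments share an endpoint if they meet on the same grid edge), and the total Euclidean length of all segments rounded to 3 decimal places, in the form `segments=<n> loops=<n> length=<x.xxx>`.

cell (1,7): code 0100 → (1.120,8.000)–(2.000,7.236)
cell (1,8): code 1100 → (1.226,9.000)–(1.120,8.000)
cell (1,9): code 1000 → (2.000,9.535)–(1.226,9.000)
cell (2,4): code 0100 → (2.412,5.000)–(3.000,4.302)
cell (2,5): code 1100 → (2.428,6.000)–(2.412,5.000)
cell (2,6): code 1000 → (3.000,6.931)–(2.428,6.000)
cell (2,7): code 0110 → (2.000,7.236)–(3.000,7.207)
cell (2,9): code 1001 → (3.000,9.120)–(2.000,9.535)
cell (3,4): code 0110 → (3.000,4.302)–(4.000,4.093)
cell (3,6): code 1001 → (4.000,6.793)–(3.000,6.931)
cell (3,7): code 0010 → (3.000,7.207)–(3.239,8.000)
cell (3,8): code 0011 → (3.239,8.000)–(3.105,9.000)
cell (3,9): code 0001 → (3.105,9.000)–(3.000,9.120)
cell (4,4): code 0010 → (4.000,4.093)–(4.984,5.000)
cell (4,5): code 0011 → (4.984,5.000)–(4.875,6.000)
cell (4,6): code 0001 → (4.875,6.000)–(4.000,6.793)
total: 16 segments, chained into 2 closed loop(s), length Σ = 15.753305

segments=16 loops=2 length=15.753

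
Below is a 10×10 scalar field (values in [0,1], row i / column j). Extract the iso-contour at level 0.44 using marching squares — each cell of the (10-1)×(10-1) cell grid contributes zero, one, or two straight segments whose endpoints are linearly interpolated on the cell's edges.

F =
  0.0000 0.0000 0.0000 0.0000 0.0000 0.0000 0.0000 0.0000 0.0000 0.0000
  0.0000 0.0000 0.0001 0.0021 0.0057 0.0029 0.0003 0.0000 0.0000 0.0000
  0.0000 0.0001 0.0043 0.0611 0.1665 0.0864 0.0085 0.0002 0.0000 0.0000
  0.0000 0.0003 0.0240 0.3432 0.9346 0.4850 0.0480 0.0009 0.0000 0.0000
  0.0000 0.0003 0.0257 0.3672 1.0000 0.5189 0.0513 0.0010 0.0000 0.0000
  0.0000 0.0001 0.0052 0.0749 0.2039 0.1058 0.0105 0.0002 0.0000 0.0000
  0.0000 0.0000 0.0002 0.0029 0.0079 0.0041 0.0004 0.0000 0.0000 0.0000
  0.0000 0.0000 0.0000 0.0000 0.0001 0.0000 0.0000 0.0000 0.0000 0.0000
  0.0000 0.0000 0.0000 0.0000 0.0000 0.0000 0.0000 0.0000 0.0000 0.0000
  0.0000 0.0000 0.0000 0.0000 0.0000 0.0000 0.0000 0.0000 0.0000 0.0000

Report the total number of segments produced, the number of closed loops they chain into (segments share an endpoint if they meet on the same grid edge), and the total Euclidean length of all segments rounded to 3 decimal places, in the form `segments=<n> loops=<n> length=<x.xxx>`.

segments=8 loops=1 length=6.853

cell (2,3): code 0100 → (2.356,4.000)–(3.000,3.164)
cell (2,4): code 1100 → (2.887,5.000)–(2.356,4.000)
cell (2,5): code 1000 → (3.000,5.103)–(2.887,5.000)
cell (3,3): code 0110 → (3.000,3.164)–(4.000,3.115)
cell (3,5): code 1001 → (4.000,5.169)–(3.000,5.103)
cell (4,3): code 0010 → (4.000,3.115)–(4.703,4.000)
cell (4,4): code 0011 → (4.703,4.000)–(4.191,5.000)
cell (4,5): code 0001 → (4.191,5.000)–(4.000,5.169)
total: 8 segments, chained into 1 closed loop(s), length Σ = 6.852867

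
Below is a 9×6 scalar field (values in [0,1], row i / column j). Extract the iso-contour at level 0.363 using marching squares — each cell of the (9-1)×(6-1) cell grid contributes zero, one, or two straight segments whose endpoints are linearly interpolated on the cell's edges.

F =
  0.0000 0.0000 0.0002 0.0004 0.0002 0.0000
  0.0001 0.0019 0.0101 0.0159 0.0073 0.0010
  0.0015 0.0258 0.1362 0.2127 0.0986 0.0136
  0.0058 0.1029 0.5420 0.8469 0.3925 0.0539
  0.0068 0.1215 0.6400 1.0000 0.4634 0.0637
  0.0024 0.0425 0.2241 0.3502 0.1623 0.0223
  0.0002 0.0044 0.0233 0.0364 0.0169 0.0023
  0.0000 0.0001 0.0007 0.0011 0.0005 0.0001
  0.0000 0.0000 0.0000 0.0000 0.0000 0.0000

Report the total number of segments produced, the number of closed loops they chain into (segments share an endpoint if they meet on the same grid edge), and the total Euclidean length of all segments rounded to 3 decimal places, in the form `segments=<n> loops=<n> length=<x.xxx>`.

segments=10 loops=1 length=8.516

cell (2,1): code 0100 → (2.559,2.000)–(3.000,1.592)
cell (2,2): code 1100 → (2.237,3.000)–(2.559,2.000)
cell (2,3): code 1100 → (2.900,4.000)–(2.237,3.000)
cell (2,4): code 1000 → (3.000,4.087)–(2.900,4.000)
cell (3,1): code 0110 → (3.000,1.592)–(4.000,1.466)
cell (3,4): code 1001 → (4.000,4.251)–(3.000,4.087)
cell (4,1): code 0010 → (4.000,1.466)–(4.666,2.000)
cell (4,2): code 0011 → (4.666,2.000)–(4.980,3.000)
cell (4,3): code 0011 → (4.980,3.000)–(4.333,4.000)
cell (4,4): code 0001 → (4.333,4.000)–(4.000,4.251)
total: 10 segments, chained into 1 closed loop(s), length Σ = 8.515520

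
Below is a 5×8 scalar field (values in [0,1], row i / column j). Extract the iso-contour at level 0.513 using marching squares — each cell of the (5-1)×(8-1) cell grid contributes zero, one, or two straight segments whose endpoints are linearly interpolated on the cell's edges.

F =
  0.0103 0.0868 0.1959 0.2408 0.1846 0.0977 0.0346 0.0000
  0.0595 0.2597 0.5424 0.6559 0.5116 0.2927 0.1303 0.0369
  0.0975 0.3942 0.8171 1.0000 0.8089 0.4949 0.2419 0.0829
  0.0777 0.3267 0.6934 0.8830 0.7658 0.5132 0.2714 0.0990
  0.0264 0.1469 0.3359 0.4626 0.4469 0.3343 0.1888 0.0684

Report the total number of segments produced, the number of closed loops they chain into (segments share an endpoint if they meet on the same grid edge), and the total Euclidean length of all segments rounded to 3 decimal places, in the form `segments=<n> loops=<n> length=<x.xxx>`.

segments=14 loops=1 length=10.852

cell (0,1): code 0100 → (0.915,2.000)–(1.000,1.896)
cell (0,2): code 1100 → (0.656,3.000)–(0.915,2.000)
cell (0,3): code 1000 → (1.000,3.990)–(0.656,3.000)
cell (1,1): code 0110 → (1.000,1.896)–(2.000,1.281)
cell (1,3): code 1101 → (1.005,4.000)–(1.000,3.990)
cell (1,4): code 1000 → (2.000,4.942)–(1.005,4.000)
cell (2,1): code 0110 → (2.000,1.281)–(3.000,1.508)
cell (2,4): code 1101 → (2.989,5.000)–(2.000,4.942)
cell (2,5): code 1000 → (3.000,5.001)–(2.989,5.000)
cell (3,1): code 0010 → (3.000,1.508)–(3.505,2.000)
cell (3,2): code 0011 → (3.505,2.000)–(3.880,3.000)
cell (3,3): code 0011 → (3.880,3.000)–(3.793,4.000)
cell (3,4): code 0011 → (3.793,4.000)–(3.001,5.000)
cell (3,5): code 0001 → (3.001,5.000)–(3.000,5.001)
total: 14 segments, chained into 1 closed loop(s), length Σ = 10.851881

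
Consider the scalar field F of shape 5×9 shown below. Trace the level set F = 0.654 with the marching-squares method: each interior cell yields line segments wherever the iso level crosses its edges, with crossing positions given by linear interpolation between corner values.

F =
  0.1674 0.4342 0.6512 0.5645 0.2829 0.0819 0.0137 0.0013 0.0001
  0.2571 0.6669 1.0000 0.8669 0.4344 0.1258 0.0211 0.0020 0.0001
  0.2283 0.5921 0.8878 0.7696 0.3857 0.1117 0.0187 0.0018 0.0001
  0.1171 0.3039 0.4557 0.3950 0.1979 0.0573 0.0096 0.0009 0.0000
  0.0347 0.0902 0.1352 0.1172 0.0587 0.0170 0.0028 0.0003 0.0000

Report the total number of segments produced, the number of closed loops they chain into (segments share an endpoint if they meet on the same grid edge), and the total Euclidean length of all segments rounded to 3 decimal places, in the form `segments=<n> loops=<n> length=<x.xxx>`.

segments=10 loops=1 length=7.796

cell (0,0): code 0100 → (0.945,1.000)–(1.000,0.969)
cell (0,1): code 1100 → (0.008,2.000)–(0.945,1.000)
cell (0,2): code 1100 → (0.296,3.000)–(0.008,2.000)
cell (0,3): code 1000 → (1.000,3.492)–(0.296,3.000)
cell (1,0): code 0010 → (1.000,0.969)–(1.172,1.000)
cell (1,1): code 0111 → (1.172,1.000)–(2.000,1.209)
cell (1,3): code 1001 → (2.000,3.301)–(1.000,3.492)
cell (2,1): code 0010 → (2.000,1.209)–(2.541,2.000)
cell (2,2): code 0011 → (2.541,2.000)–(2.309,3.000)
cell (2,3): code 0001 → (2.309,3.000)–(2.000,3.301)
total: 10 segments, chained into 1 closed loop(s), length Σ = 7.796443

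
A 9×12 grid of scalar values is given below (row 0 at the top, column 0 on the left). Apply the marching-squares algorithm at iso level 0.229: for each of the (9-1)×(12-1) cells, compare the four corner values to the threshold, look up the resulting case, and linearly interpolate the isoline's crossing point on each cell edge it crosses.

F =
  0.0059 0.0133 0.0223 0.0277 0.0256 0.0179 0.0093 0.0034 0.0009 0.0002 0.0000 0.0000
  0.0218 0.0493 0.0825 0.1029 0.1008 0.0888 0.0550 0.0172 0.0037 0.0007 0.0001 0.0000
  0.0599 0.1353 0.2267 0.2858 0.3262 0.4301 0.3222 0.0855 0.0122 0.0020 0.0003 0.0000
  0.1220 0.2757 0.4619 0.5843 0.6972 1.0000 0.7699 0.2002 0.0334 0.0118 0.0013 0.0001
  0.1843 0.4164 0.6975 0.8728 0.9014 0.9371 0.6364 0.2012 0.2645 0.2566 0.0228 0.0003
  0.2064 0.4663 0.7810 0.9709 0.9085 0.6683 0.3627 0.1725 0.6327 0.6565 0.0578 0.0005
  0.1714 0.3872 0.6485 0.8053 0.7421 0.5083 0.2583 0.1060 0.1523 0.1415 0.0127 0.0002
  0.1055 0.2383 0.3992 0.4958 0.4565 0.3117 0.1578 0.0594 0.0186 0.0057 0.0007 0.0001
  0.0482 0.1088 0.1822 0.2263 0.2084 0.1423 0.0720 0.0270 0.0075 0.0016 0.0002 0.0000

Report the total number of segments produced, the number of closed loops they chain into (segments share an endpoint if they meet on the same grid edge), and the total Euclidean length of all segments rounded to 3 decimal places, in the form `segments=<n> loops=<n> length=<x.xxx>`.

cell (1,2): code 0100 → (1.689,3.000)–(2.000,2.039)
cell (1,3): code 1100 → (1.569,4.000)–(1.689,3.000)
cell (1,4): code 1100 → (1.411,5.000)–(1.569,4.000)
cell (1,5): code 1100 → (1.651,6.000)–(1.411,5.000)
cell (1,6): code 1000 → (2.000,6.394)–(1.651,6.000)
cell (2,0): code 0100 → (2.667,1.000)–(3.000,0.696)
cell (2,1): code 1100 → (2.010,2.000)–(2.667,1.000)
cell (2,2): code 1110 → (2.000,2.039)–(2.010,2.000)
cell (2,6): code 1001 → (3.000,6.949)–(2.000,6.394)
cell (3,0): code 0110 → (3.000,0.696)–(4.000,0.193)
cell (3,6): code 1001 → (4.000,6.936)–(3.000,6.949)
cell (3,7): code 0100 → (3.846,8.000)–(4.000,7.439)
cell (3,8): code 1100 → (3.887,9.000)–(3.846,8.000)
cell (3,9): code 1000 → (4.000,9.118)–(3.887,9.000)
cell (4,0): code 0110 → (4.000,0.193)–(5.000,0.087)
cell (4,6): code 1001 → (5.000,6.703)–(4.000,6.936)
cell (4,7): code 0110 → (4.000,7.439)–(5.000,7.123)
cell (4,9): code 1001 → (5.000,9.714)–(4.000,9.118)
cell (5,0): code 0110 → (5.000,0.087)–(6.000,0.267)
cell (5,6): code 1001 → (6.000,6.192)–(5.000,6.703)
cell (5,7): code 0010 → (5.000,7.123)–(5.840,8.000)
cell (5,8): code 0011 → (5.840,8.000)–(5.830,9.000)
cell (5,9): code 0001 → (5.830,9.000)–(5.000,9.714)
cell (6,0): code 0110 → (6.000,0.267)–(7.000,0.930)
cell (6,5): code 1011 → (7.000,5.537)–(6.292,6.000)
cell (6,6): code 0001 → (6.292,6.000)–(6.000,6.192)
cell (7,0): code 0010 → (7.000,0.930)–(7.072,1.000)
cell (7,1): code 0011 → (7.072,1.000)–(7.784,2.000)
cell (7,2): code 0011 → (7.784,2.000)–(7.990,3.000)
cell (7,3): code 0011 → (7.990,3.000)–(7.917,4.000)
cell (7,4): code 0011 → (7.917,4.000)–(7.488,5.000)
cell (7,5): code 0001 → (7.488,5.000)–(7.000,5.537)
total: 32 segments, chained into 2 closed loop(s), length Σ = 28.536125

segments=32 loops=2 length=28.536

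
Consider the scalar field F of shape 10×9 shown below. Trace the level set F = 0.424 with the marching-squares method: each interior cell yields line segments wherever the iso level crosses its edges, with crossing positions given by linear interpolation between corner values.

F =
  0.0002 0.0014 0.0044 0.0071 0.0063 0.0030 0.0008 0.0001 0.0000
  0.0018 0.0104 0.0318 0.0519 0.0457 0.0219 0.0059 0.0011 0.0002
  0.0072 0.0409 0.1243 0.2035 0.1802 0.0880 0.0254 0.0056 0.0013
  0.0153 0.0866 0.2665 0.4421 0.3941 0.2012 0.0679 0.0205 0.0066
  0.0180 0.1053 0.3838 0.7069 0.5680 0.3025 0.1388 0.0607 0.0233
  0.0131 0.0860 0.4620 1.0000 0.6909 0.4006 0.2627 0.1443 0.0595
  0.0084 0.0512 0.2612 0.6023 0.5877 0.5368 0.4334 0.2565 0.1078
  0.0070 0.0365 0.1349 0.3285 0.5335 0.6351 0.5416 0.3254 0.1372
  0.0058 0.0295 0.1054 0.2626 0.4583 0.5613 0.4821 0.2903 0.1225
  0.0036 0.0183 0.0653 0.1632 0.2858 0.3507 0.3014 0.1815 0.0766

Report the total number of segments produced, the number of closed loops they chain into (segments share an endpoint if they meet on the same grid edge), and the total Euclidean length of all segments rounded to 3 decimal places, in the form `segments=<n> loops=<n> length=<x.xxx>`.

segments=22 loops=1 length=15.672

cell (2,2): code 0100 → (2.924,3.000)–(3.000,2.897)
cell (2,3): code 1000 → (3.000,3.377)–(2.924,3.000)
cell (3,2): code 0110 → (3.000,2.897)–(4.000,2.124)
cell (3,3): code 1101 → (3.172,4.000)–(3.000,3.377)
cell (3,4): code 1000 → (4.000,4.542)–(3.172,4.000)
cell (4,1): code 0100 → (4.514,2.000)–(5.000,1.899)
cell (4,2): code 1110 → (4.000,2.124)–(4.514,2.000)
cell (4,4): code 1001 → (5.000,4.919)–(4.000,4.542)
cell (5,1): code 0010 → (5.000,1.899)–(5.189,2.000)
cell (5,2): code 0111 → (5.189,2.000)–(6.000,2.477)
cell (5,4): code 1101 → (5.172,5.000)–(5.000,4.919)
cell (5,5): code 1100 → (5.945,6.000)–(5.172,5.000)
cell (5,6): code 1000 → (6.000,6.053)–(5.945,6.000)
cell (6,2): code 0010 → (6.000,2.477)–(6.651,3.000)
cell (6,3): code 0111 → (6.651,3.000)–(7.000,3.466)
cell (6,6): code 1001 → (7.000,6.544)–(6.000,6.053)
cell (7,3): code 0110 → (7.000,3.466)–(8.000,3.825)
cell (7,6): code 1001 → (8.000,6.303)–(7.000,6.544)
cell (8,3): code 0010 → (8.000,3.825)–(8.199,4.000)
cell (8,4): code 0011 → (8.199,4.000)–(8.652,5.000)
cell (8,5): code 0011 → (8.652,5.000)–(8.322,6.000)
cell (8,6): code 0001 → (8.322,6.000)–(8.000,6.303)
total: 22 segments, chained into 1 closed loop(s), length Σ = 15.671836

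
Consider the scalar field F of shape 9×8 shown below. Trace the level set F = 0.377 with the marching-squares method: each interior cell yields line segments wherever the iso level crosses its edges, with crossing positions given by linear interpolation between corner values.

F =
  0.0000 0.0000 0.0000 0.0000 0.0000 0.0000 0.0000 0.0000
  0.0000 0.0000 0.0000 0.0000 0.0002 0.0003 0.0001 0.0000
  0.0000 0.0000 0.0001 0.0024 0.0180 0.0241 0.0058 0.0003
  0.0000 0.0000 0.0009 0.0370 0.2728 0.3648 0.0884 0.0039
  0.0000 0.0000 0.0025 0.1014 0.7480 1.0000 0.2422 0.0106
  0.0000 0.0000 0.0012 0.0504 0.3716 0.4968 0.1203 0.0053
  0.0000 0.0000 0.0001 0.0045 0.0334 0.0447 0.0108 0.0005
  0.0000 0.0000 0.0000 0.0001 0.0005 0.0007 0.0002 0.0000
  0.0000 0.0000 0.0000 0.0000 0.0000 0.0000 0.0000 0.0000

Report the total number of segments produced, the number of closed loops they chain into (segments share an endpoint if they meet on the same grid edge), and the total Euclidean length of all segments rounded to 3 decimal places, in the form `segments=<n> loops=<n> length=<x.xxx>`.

cell (3,3): code 0100 → (3.219,4.000)–(4.000,3.426)
cell (3,4): code 1100 → (3.019,5.000)–(3.219,4.000)
cell (3,5): code 1000 → (4.000,5.822)–(3.019,5.000)
cell (4,3): code 0010 → (4.000,3.426)–(4.986,4.000)
cell (4,4): code 0111 → (4.986,4.000)–(5.000,4.043)
cell (4,5): code 1001 → (5.000,5.318)–(4.000,5.822)
cell (5,4): code 0010 → (5.000,4.043)–(5.265,5.000)
cell (5,5): code 0001 → (5.265,5.000)–(5.000,5.318)
total: 8 segments, chained into 1 closed loop(s), length Σ = 6.981190

segments=8 loops=1 length=6.981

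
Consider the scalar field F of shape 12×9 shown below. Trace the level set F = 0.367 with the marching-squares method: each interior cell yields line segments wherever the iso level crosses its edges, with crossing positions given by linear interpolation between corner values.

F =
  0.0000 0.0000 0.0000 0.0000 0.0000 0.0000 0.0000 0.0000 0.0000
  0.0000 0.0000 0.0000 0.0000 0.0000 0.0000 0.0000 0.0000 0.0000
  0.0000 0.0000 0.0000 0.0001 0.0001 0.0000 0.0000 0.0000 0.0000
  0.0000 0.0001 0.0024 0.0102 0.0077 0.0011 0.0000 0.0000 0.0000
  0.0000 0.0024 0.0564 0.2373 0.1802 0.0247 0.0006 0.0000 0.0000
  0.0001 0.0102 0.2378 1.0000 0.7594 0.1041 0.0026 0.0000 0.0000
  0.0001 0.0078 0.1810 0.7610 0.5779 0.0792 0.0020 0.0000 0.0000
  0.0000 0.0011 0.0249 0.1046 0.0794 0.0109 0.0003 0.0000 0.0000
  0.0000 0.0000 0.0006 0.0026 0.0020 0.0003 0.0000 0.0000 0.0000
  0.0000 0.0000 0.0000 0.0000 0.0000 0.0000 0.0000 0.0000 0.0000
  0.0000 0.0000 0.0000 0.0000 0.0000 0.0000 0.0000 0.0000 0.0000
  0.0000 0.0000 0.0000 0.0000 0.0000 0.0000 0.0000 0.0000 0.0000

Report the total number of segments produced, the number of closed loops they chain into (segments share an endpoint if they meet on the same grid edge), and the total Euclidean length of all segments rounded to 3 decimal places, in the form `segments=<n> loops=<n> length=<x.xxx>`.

cell (4,2): code 0100 → (4.170,3.000)–(5.000,2.170)
cell (4,3): code 1100 → (4.323,4.000)–(4.170,3.000)
cell (4,4): code 1000 → (5.000,4.599)–(4.323,4.000)
cell (5,2): code 0110 → (5.000,2.170)–(6.000,2.321)
cell (5,4): code 1001 → (6.000,4.423)–(5.000,4.599)
cell (6,2): code 0010 → (6.000,2.321)–(6.600,3.000)
cell (6,3): code 0011 → (6.600,3.000)–(6.423,4.000)
cell (6,4): code 0001 → (6.423,4.000)–(6.000,4.423)
total: 8 segments, chained into 1 closed loop(s), length Σ = 7.636841

segments=8 loops=1 length=7.637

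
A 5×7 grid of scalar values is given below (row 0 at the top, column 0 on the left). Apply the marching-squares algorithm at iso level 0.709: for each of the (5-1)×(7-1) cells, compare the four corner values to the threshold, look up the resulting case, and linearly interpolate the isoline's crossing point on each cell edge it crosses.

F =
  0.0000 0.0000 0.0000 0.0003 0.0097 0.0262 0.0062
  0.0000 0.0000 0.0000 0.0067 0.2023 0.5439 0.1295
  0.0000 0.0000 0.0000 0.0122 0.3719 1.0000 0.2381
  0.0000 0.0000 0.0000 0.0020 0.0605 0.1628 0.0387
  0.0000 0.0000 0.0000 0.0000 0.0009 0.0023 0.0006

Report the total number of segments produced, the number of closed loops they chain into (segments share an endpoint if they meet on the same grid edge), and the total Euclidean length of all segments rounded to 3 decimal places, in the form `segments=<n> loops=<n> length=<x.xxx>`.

segments=4 loops=1 length=2.628

cell (1,4): code 0100 → (1.362,5.000)–(2.000,4.537)
cell (1,5): code 1000 → (2.000,5.382)–(1.362,5.000)
cell (2,4): code 0010 → (2.000,4.537)–(2.348,5.000)
cell (2,5): code 0001 → (2.348,5.000)–(2.000,5.382)
total: 4 segments, chained into 1 closed loop(s), length Σ = 2.627711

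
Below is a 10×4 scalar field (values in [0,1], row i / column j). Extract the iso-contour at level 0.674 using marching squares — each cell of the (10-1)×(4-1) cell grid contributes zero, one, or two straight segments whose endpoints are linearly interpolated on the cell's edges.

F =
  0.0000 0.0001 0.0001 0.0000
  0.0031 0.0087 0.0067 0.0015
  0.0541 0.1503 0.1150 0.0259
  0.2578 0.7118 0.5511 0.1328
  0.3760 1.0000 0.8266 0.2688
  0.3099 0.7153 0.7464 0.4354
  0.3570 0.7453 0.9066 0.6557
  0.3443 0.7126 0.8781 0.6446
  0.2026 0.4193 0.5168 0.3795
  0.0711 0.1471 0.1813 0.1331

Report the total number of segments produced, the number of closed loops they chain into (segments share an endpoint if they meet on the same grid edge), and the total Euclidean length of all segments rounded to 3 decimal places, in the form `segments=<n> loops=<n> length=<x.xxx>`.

segments=14 loops=1 length=11.557

cell (2,0): code 0100 → (2.933,1.000)–(3.000,0.917)
cell (2,1): code 1000 → (3.000,1.235)–(2.933,1.000)
cell (3,0): code 0110 → (3.000,0.917)–(4.000,0.478)
cell (3,1): code 1101 → (3.446,2.000)–(3.000,1.235)
cell (3,2): code 1000 → (4.000,2.274)–(3.446,2.000)
cell (4,0): code 0110 → (4.000,0.478)–(5.000,0.898)
cell (4,2): code 1001 → (5.000,2.233)–(4.000,2.274)
cell (5,0): code 0110 → (5.000,0.898)–(6.000,0.816)
cell (5,2): code 1001 → (6.000,2.927)–(5.000,2.233)
cell (6,0): code 0110 → (6.000,0.816)–(7.000,0.895)
cell (6,2): code 1001 → (7.000,2.874)–(6.000,2.927)
cell (7,0): code 0010 → (7.000,0.895)–(7.132,1.000)
cell (7,1): code 0011 → (7.132,1.000)–(7.565,2.000)
cell (7,2): code 0001 → (7.565,2.000)–(7.000,2.874)
total: 14 segments, chained into 1 closed loop(s), length Σ = 11.556784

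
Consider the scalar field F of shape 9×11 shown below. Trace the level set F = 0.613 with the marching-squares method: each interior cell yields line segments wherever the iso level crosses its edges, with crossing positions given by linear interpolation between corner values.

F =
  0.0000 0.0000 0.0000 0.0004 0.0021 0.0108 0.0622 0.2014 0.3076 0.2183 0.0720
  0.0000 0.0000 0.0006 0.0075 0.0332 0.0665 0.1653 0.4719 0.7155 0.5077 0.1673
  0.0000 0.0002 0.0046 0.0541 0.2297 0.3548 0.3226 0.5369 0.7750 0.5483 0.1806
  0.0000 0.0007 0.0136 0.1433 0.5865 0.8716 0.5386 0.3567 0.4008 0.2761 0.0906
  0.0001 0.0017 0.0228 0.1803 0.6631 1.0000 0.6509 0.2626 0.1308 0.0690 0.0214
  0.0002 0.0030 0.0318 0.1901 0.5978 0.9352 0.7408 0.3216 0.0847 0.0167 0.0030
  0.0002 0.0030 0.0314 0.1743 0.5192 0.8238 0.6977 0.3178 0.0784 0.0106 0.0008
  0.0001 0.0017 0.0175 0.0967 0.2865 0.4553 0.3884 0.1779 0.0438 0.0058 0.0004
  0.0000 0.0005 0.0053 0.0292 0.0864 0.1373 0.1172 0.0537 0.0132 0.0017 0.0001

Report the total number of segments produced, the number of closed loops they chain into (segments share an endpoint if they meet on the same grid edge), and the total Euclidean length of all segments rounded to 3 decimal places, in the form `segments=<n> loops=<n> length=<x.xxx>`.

segments=20 loops=2 length=15.138

cell (0,7): code 0100 → (0.749,8.000)–(1.000,7.579)
cell (0,8): code 1000 → (1.000,8.493)–(0.749,8.000)
cell (1,7): code 0110 → (1.000,7.579)–(2.000,7.320)
cell (1,8): code 1001 → (2.000,8.715)–(1.000,8.493)
cell (2,4): code 0100 → (2.500,5.000)–(3.000,4.093)
cell (2,5): code 1000 → (3.000,5.777)–(2.500,5.000)
cell (2,7): code 0010 → (2.000,7.320)–(2.433,8.000)
cell (2,8): code 0001 → (2.433,8.000)–(2.000,8.715)
cell (3,3): code 0100 → (3.346,4.000)–(4.000,3.896)
cell (3,4): code 1110 → (3.000,4.093)–(3.346,4.000)
cell (3,5): code 1101 → (3.663,6.000)–(3.000,5.777)
cell (3,6): code 1000 → (4.000,6.098)–(3.663,6.000)
cell (4,3): code 0010 → (4.000,3.896)–(4.767,4.000)
cell (4,4): code 0111 → (4.767,4.000)–(5.000,4.045)
cell (4,6): code 1001 → (5.000,6.305)–(4.000,6.098)
cell (5,4): code 0110 → (5.000,4.045)–(6.000,4.308)
cell (5,6): code 1001 → (6.000,6.223)–(5.000,6.305)
cell (6,4): code 0010 → (6.000,4.308)–(6.572,5.000)
cell (6,5): code 0011 → (6.572,5.000)–(6.274,6.000)
cell (6,6): code 0001 → (6.274,6.000)–(6.000,6.223)
total: 20 segments, chained into 2 closed loop(s), length Σ = 15.138075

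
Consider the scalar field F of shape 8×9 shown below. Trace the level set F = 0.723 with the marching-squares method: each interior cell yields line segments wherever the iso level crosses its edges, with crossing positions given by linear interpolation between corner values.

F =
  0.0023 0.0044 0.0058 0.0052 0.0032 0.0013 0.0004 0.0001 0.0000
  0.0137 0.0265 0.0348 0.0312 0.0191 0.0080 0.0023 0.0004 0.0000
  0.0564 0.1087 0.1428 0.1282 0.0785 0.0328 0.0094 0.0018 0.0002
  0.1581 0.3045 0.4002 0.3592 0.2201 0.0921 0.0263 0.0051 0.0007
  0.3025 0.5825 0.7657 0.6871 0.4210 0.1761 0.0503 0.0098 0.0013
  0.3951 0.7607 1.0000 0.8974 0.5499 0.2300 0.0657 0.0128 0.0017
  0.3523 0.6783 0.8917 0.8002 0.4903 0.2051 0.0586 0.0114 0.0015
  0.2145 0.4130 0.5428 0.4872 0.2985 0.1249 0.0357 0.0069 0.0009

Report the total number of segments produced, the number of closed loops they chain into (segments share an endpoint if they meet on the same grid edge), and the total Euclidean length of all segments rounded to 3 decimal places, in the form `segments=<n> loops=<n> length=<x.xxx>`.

cell (3,1): code 0100 → (3.883,2.000)–(4.000,1.767)
cell (3,2): code 1000 → (4.000,2.543)–(3.883,2.000)
cell (4,0): code 0100 → (4.788,1.000)–(5.000,0.897)
cell (4,1): code 1110 → (4.000,1.767)–(4.788,1.000)
cell (4,2): code 1101 → (4.171,3.000)–(4.000,2.543)
cell (4,3): code 1000 → (5.000,3.502)–(4.171,3.000)
cell (5,0): code 0010 → (5.000,0.897)–(5.458,1.000)
cell (5,1): code 0111 → (5.458,1.000)–(6.000,1.209)
cell (5,3): code 1001 → (6.000,3.249)–(5.000,3.502)
cell (6,1): code 0010 → (6.000,1.209)–(6.484,2.000)
cell (6,2): code 0011 → (6.484,2.000)–(6.247,3.000)
cell (6,3): code 0001 → (6.247,3.000)–(6.000,3.249)
total: 12 segments, chained into 1 closed loop(s), length Σ = 7.995462

segments=12 loops=1 length=7.995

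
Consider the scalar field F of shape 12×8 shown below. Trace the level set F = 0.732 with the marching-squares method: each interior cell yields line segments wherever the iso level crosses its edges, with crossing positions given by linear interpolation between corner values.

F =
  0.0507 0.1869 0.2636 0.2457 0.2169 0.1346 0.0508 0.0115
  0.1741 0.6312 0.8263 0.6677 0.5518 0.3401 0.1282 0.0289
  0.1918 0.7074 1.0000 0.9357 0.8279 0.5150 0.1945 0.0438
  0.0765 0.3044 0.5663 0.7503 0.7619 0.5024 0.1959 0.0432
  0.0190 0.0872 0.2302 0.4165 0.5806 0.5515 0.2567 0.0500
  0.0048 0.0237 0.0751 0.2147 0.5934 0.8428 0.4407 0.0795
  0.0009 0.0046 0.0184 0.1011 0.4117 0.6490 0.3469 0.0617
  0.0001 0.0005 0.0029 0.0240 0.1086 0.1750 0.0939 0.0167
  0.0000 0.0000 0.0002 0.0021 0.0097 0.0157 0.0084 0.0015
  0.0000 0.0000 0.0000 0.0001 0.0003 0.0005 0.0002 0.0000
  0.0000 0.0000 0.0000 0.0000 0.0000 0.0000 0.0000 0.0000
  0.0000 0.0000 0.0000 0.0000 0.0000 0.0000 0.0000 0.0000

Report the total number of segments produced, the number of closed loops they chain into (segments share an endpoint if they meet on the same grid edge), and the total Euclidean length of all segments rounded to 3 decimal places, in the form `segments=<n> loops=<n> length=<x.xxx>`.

cell (0,1): code 0100 → (0.832,2.000)–(1.000,1.517)
cell (0,2): code 1000 → (1.000,2.595)–(0.832,2.000)
cell (1,1): code 0110 → (1.000,1.517)–(2.000,1.084)
cell (1,2): code 1101 → (1.240,3.000)–(1.000,2.595)
cell (1,3): code 1100 → (1.653,4.000)–(1.240,3.000)
cell (1,4): code 1000 → (2.000,4.306)–(1.653,4.000)
cell (2,1): code 0010 → (2.000,1.084)–(2.618,2.000)
cell (2,2): code 0111 → (2.618,2.000)–(3.000,2.901)
cell (2,4): code 1001 → (3.000,4.115)–(2.000,4.306)
cell (3,2): code 0010 → (3.000,2.901)–(3.055,3.000)
cell (3,3): code 0011 → (3.055,3.000)–(3.165,4.000)
cell (3,4): code 0001 → (3.165,4.000)–(3.000,4.115)
cell (4,4): code 0100 → (4.620,5.000)–(5.000,4.556)
cell (4,5): code 1000 → (5.000,5.276)–(4.620,5.000)
cell (5,4): code 0010 → (5.000,4.556)–(5.572,5.000)
cell (5,5): code 0001 → (5.572,5.000)–(5.000,5.276)
total: 16 segments, chained into 2 closed loop(s), length Σ = 11.070303

segments=16 loops=2 length=11.070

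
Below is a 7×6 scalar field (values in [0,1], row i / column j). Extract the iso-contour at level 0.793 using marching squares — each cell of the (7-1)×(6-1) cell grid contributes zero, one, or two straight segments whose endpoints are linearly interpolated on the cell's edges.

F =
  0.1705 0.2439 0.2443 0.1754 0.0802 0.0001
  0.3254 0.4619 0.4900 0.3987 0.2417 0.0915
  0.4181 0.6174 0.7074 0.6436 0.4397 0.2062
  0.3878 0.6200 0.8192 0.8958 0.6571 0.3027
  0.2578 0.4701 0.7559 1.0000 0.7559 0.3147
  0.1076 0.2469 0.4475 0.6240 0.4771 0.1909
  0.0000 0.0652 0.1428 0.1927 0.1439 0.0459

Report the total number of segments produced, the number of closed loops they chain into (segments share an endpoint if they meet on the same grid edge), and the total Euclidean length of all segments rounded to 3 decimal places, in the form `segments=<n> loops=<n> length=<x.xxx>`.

segments=8 loops=1 length=6.022

cell (2,1): code 0100 → (2.766,2.000)–(3.000,1.868)
cell (2,2): code 1100 → (2.592,3.000)–(2.766,2.000)
cell (2,3): code 1000 → (3.000,3.431)–(2.592,3.000)
cell (3,1): code 0010 → (3.000,1.868)–(3.414,2.000)
cell (3,2): code 0111 → (3.414,2.000)–(4.000,2.152)
cell (3,3): code 1001 → (4.000,3.848)–(3.000,3.431)
cell (4,2): code 0010 → (4.000,2.152)–(4.551,3.000)
cell (4,3): code 0001 → (4.551,3.000)–(4.000,3.848)
total: 8 segments, chained into 1 closed loop(s), length Σ = 6.022076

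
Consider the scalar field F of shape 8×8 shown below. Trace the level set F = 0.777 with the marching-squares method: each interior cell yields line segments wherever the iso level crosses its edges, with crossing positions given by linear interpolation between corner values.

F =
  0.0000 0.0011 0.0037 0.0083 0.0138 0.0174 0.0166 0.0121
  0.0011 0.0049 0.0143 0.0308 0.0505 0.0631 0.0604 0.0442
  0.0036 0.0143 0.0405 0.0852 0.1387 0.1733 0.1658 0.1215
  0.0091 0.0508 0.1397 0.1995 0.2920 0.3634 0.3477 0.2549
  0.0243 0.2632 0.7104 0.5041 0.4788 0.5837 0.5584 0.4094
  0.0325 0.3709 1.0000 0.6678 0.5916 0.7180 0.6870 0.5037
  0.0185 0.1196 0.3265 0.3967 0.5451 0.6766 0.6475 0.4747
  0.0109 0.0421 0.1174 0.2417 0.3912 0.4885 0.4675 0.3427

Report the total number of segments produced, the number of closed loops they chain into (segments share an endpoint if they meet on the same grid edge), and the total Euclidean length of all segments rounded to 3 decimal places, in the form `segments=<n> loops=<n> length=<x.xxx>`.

cell (4,1): code 0100 → (4.230,2.000)–(5.000,1.646)
cell (4,2): code 1000 → (5.000,2.671)–(4.230,2.000)
cell (5,1): code 0010 → (5.000,1.646)–(5.331,2.000)
cell (5,2): code 0001 → (5.331,2.000)–(5.000,2.671)
total: 4 segments, chained into 1 closed loop(s), length Σ = 3.102809

segments=4 loops=1 length=3.103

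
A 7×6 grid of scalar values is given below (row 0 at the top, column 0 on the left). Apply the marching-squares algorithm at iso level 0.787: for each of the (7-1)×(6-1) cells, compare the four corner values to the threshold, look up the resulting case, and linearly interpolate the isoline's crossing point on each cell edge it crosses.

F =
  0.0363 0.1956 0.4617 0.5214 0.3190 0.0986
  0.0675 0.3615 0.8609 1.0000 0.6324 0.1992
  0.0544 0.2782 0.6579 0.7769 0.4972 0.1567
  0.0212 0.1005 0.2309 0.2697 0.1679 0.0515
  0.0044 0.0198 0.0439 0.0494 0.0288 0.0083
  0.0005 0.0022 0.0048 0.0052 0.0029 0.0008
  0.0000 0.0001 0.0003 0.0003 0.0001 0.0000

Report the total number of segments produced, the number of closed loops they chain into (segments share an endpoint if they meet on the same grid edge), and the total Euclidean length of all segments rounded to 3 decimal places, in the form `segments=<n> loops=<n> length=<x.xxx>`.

cell (0,1): code 0100 → (0.815,2.000)–(1.000,1.852)
cell (0,2): code 1100 → (0.555,3.000)–(0.815,2.000)
cell (0,3): code 1000 → (1.000,3.579)–(0.555,3.000)
cell (1,1): code 0010 → (1.000,1.852)–(1.364,2.000)
cell (1,2): code 0011 → (1.364,2.000)–(1.955,3.000)
cell (1,3): code 0001 → (1.955,3.000)–(1.000,3.579)
total: 6 segments, chained into 1 closed loop(s), length Σ = 4.672046

segments=6 loops=1 length=4.672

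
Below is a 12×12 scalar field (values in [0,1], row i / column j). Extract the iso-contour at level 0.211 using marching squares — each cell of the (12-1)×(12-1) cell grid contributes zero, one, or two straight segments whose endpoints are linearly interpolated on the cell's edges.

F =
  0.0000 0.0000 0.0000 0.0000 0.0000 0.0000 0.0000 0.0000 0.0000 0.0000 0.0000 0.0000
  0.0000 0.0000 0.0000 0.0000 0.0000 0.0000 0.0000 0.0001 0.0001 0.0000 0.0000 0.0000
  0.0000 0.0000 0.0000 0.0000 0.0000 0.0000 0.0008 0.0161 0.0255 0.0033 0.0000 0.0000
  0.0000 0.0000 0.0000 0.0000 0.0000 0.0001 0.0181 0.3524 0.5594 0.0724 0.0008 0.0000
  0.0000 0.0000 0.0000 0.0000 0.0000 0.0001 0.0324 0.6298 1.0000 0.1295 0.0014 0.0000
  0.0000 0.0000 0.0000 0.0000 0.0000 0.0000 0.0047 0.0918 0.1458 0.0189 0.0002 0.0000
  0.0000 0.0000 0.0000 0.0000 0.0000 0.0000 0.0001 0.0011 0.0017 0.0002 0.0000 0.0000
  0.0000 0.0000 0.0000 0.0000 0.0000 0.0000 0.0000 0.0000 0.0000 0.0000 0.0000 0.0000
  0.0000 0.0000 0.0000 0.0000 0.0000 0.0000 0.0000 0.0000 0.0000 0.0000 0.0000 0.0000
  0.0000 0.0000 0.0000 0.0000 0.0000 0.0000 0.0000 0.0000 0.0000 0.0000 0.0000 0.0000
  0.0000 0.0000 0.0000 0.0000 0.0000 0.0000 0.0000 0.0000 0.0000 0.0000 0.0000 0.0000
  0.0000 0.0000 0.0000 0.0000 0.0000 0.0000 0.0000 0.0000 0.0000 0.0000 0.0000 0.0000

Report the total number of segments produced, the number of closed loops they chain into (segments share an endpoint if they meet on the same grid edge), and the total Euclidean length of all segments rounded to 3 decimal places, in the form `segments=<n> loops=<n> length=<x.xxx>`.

cell (2,6): code 0100 → (2.580,7.000)–(3.000,6.577)
cell (2,7): code 1100 → (2.347,8.000)–(2.580,7.000)
cell (2,8): code 1000 → (3.000,8.715)–(2.347,8.000)
cell (3,6): code 0110 → (3.000,6.577)–(4.000,6.299)
cell (3,8): code 1001 → (4.000,8.906)–(3.000,8.715)
cell (4,6): code 0010 → (4.000,6.299)–(4.778,7.000)
cell (4,7): code 0011 → (4.778,7.000)–(4.924,8.000)
cell (4,8): code 0001 → (4.924,8.000)–(4.000,8.906)
total: 8 segments, chained into 1 closed loop(s), length Σ = 7.999471

segments=8 loops=1 length=7.999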